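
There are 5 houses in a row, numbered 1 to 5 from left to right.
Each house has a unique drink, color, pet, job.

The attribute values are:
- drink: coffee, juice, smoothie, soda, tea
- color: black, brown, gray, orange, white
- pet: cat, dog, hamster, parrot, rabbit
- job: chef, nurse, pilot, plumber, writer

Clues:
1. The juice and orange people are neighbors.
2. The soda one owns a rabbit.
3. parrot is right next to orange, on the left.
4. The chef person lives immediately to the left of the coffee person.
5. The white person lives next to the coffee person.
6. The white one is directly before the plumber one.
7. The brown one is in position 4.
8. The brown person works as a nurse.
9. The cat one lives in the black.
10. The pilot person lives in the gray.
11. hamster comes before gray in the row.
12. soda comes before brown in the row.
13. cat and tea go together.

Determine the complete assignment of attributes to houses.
Solution:

House | Drink | Color | Pet | Job
---------------------------------
  1   | juice | white | parrot | chef
  2   | coffee | orange | hamster | plumber
  3   | soda | gray | rabbit | pilot
  4   | smoothie | brown | dog | nurse
  5   | tea | black | cat | writer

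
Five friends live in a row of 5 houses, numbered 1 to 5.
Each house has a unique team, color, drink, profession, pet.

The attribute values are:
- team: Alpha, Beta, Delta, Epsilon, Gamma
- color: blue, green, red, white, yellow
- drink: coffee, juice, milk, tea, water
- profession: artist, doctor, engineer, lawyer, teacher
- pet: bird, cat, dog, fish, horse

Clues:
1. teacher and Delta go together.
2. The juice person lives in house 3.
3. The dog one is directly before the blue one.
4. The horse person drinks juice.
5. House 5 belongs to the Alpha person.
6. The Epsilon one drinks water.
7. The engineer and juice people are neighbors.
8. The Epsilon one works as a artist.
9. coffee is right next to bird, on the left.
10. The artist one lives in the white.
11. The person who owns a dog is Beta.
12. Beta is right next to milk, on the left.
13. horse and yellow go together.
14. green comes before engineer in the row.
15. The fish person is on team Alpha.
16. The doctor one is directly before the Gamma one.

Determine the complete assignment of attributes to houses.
Solution:

House | Team | Color | Drink | Profession | Pet
-----------------------------------------------
  1   | Beta | green | coffee | doctor | dog
  2   | Gamma | blue | milk | engineer | bird
  3   | Delta | yellow | juice | teacher | horse
  4   | Epsilon | white | water | artist | cat
  5   | Alpha | red | tea | lawyer | fish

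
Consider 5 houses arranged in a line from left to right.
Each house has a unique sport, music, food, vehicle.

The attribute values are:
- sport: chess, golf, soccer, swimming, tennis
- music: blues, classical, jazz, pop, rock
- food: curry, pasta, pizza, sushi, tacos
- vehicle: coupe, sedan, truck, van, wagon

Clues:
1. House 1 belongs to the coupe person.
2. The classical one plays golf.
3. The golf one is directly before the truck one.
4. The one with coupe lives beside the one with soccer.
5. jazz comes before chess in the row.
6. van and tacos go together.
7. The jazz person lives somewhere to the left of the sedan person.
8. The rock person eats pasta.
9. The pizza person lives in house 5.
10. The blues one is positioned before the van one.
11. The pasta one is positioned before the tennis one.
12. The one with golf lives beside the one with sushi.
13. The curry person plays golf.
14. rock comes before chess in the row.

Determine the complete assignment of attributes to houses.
Solution:

House | Sport | Music | Food | Vehicle
--------------------------------------
  1   | golf | classical | curry | coupe
  2   | soccer | blues | sushi | truck
  3   | swimming | rock | pasta | wagon
  4   | tennis | jazz | tacos | van
  5   | chess | pop | pizza | sedan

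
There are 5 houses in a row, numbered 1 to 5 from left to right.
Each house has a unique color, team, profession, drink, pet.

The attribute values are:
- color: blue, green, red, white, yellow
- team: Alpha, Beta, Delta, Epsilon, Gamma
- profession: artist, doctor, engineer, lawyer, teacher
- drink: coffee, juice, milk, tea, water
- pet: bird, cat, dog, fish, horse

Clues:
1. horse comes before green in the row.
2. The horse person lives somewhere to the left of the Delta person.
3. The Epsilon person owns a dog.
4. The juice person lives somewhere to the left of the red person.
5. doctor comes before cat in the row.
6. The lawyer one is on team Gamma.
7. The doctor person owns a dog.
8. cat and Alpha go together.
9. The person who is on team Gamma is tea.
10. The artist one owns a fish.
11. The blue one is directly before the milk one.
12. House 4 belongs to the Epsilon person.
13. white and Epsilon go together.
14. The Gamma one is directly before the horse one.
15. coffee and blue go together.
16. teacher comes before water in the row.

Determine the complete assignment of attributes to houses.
Solution:

House | Color | Team | Profession | Drink | Pet
-----------------------------------------------
  1   | yellow | Gamma | lawyer | tea | bird
  2   | blue | Beta | teacher | coffee | horse
  3   | green | Delta | artist | milk | fish
  4   | white | Epsilon | doctor | juice | dog
  5   | red | Alpha | engineer | water | cat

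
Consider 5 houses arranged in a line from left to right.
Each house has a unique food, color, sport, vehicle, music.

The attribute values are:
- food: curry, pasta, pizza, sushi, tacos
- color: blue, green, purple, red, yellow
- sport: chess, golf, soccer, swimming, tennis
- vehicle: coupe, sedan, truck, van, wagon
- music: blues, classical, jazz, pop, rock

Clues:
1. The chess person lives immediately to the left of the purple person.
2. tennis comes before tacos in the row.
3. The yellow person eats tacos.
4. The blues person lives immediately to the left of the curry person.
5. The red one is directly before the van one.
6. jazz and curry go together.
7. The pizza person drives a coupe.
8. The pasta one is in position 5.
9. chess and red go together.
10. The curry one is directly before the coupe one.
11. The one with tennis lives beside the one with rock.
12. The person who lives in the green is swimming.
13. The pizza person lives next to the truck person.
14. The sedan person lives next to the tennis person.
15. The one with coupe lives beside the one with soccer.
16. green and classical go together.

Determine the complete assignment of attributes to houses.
Solution:

House | Food | Color | Sport | Vehicle | Music
----------------------------------------------
  1   | sushi | red | chess | sedan | blues
  2   | curry | purple | tennis | van | jazz
  3   | pizza | blue | golf | coupe | rock
  4   | tacos | yellow | soccer | truck | pop
  5   | pasta | green | swimming | wagon | classical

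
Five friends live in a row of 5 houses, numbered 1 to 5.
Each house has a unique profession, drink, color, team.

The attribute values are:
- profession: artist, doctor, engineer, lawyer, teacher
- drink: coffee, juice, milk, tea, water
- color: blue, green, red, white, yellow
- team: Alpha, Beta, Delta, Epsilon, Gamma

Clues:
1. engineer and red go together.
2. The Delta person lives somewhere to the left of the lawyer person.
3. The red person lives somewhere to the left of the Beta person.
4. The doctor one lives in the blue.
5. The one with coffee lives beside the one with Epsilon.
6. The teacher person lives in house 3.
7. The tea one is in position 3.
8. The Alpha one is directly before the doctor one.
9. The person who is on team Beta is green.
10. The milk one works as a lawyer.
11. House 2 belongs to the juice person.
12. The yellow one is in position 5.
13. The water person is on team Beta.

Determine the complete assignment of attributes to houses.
Solution:

House | Profession | Drink | Color | Team
-----------------------------------------
  1   | engineer | coffee | red | Alpha
  2   | doctor | juice | blue | Epsilon
  3   | teacher | tea | white | Delta
  4   | artist | water | green | Beta
  5   | lawyer | milk | yellow | Gamma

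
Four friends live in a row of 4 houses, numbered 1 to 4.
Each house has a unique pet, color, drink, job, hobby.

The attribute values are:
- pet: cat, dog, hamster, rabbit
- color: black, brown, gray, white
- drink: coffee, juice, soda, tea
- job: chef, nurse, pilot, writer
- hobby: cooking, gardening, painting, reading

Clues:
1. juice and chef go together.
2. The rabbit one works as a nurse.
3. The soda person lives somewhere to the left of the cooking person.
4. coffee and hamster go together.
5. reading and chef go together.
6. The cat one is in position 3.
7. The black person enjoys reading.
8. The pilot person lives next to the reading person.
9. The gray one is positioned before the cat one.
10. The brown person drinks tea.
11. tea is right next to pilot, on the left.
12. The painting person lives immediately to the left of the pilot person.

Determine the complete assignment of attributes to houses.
Solution:

House | Pet | Color | Drink | Job | Hobby
-----------------------------------------
  1   | rabbit | brown | tea | nurse | painting
  2   | dog | gray | soda | pilot | gardening
  3   | cat | black | juice | chef | reading
  4   | hamster | white | coffee | writer | cooking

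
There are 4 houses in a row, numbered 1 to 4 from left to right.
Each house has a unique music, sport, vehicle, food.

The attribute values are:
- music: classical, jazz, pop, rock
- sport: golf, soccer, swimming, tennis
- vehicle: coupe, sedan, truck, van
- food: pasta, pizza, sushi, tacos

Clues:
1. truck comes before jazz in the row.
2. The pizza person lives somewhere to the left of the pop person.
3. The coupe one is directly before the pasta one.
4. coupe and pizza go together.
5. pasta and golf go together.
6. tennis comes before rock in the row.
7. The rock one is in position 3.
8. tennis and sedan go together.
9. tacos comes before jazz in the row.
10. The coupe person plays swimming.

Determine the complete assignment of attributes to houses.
Solution:

House | Music | Sport | Vehicle | Food
--------------------------------------
  1   | classical | soccer | truck | tacos
  2   | jazz | tennis | sedan | sushi
  3   | rock | swimming | coupe | pizza
  4   | pop | golf | van | pasta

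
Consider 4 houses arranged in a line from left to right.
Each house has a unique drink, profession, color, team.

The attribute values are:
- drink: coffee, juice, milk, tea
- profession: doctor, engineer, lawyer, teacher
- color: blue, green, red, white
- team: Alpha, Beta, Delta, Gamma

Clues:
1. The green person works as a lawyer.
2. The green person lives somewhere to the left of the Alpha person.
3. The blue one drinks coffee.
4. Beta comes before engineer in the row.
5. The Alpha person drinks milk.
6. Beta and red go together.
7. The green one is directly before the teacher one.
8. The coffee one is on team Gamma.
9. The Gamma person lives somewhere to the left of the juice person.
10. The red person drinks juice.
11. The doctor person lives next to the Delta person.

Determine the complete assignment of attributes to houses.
Solution:

House | Drink | Profession | Color | Team
-----------------------------------------
  1   | coffee | doctor | blue | Gamma
  2   | tea | lawyer | green | Delta
  3   | juice | teacher | red | Beta
  4   | milk | engineer | white | Alpha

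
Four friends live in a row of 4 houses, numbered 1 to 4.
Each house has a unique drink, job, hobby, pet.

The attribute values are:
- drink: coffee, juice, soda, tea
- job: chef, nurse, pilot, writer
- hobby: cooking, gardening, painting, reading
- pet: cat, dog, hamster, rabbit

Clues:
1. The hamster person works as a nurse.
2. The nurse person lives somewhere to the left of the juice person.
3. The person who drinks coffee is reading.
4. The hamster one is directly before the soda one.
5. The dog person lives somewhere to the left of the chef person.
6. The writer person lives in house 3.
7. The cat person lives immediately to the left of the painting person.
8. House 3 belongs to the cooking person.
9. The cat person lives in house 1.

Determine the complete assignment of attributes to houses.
Solution:

House | Drink | Job | Hobby | Pet
---------------------------------
  1   | coffee | pilot | reading | cat
  2   | tea | nurse | painting | hamster
  3   | soda | writer | cooking | dog
  4   | juice | chef | gardening | rabbit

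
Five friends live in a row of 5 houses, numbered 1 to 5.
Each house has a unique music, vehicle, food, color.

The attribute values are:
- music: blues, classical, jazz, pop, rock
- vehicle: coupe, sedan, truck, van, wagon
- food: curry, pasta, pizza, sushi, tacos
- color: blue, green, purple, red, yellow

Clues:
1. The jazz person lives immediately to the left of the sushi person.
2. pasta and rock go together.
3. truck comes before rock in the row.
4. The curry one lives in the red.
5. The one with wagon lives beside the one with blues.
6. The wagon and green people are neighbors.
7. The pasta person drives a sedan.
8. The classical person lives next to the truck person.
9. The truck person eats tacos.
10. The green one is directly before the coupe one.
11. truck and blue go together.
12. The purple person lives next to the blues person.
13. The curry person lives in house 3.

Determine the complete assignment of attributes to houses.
Solution:

House | Music | Vehicle | Food | Color
--------------------------------------
  1   | jazz | wagon | pizza | purple
  2   | blues | van | sushi | green
  3   | classical | coupe | curry | red
  4   | pop | truck | tacos | blue
  5   | rock | sedan | pasta | yellow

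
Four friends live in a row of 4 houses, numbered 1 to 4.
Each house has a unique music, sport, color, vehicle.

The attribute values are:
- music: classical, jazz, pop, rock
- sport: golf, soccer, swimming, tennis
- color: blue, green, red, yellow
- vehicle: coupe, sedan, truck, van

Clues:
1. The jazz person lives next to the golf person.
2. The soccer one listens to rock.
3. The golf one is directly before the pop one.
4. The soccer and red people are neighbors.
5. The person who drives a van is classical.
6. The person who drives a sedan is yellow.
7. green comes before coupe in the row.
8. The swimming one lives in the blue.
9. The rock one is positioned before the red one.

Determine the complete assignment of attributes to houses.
Solution:

House | Music | Sport | Color | Vehicle
---------------------------------------
  1   | rock | soccer | yellow | sedan
  2   | jazz | tennis | red | truck
  3   | classical | golf | green | van
  4   | pop | swimming | blue | coupe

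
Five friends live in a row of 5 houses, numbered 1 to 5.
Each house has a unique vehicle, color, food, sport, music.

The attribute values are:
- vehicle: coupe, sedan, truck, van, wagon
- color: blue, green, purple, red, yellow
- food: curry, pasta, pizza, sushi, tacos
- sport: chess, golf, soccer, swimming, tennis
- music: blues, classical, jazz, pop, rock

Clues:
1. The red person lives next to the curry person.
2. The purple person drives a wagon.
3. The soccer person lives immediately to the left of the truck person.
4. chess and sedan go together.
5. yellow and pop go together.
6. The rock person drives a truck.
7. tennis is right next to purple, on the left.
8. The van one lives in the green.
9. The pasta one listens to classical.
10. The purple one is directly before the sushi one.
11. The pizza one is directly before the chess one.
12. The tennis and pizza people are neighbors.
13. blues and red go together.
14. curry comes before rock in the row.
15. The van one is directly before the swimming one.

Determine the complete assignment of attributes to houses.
Solution:

House | Vehicle | Color | Food | Sport | Music
----------------------------------------------
  1   | van | green | pasta | tennis | classical
  2   | wagon | purple | pizza | swimming | jazz
  3   | sedan | red | sushi | chess | blues
  4   | coupe | yellow | curry | soccer | pop
  5   | truck | blue | tacos | golf | rock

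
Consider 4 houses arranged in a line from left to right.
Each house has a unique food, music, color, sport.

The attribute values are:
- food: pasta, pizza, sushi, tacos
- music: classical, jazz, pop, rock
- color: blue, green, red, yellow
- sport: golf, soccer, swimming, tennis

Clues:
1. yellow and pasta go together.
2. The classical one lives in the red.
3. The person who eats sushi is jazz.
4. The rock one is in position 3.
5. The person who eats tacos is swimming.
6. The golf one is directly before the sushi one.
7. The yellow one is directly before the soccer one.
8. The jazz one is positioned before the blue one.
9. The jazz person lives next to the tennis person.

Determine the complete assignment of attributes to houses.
Solution:

House | Food | Music | Color | Sport
------------------------------------
  1   | pasta | pop | yellow | golf
  2   | sushi | jazz | green | soccer
  3   | pizza | rock | blue | tennis
  4   | tacos | classical | red | swimming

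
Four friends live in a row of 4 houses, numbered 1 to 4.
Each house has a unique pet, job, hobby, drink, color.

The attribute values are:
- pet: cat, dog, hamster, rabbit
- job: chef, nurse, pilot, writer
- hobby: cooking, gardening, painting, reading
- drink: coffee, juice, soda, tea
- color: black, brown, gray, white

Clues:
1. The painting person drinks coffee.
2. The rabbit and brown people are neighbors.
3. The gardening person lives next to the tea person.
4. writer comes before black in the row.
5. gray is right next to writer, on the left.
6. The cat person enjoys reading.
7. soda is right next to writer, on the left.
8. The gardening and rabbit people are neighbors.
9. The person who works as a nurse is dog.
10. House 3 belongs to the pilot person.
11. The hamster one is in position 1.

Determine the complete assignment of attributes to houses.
Solution:

House | Pet | Job | Hobby | Drink | Color
-----------------------------------------
  1   | hamster | chef | gardening | soda | gray
  2   | rabbit | writer | cooking | tea | white
  3   | cat | pilot | reading | juice | brown
  4   | dog | nurse | painting | coffee | black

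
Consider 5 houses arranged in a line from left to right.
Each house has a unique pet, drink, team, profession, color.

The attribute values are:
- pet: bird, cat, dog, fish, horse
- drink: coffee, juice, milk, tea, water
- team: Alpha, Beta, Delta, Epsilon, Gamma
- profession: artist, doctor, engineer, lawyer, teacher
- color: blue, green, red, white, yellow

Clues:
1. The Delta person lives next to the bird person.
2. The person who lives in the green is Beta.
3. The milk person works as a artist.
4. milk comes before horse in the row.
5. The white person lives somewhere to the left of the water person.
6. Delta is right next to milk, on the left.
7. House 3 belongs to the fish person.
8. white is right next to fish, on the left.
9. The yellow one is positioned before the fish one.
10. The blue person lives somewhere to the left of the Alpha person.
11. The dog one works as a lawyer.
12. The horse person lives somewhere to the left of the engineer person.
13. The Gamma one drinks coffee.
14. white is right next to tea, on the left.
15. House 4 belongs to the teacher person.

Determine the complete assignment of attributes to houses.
Solution:

House | Pet | Drink | Team | Profession | Color
-----------------------------------------------
  1   | dog | juice | Delta | lawyer | yellow
  2   | bird | milk | Epsilon | artist | white
  3   | fish | tea | Beta | doctor | green
  4   | horse | coffee | Gamma | teacher | blue
  5   | cat | water | Alpha | engineer | red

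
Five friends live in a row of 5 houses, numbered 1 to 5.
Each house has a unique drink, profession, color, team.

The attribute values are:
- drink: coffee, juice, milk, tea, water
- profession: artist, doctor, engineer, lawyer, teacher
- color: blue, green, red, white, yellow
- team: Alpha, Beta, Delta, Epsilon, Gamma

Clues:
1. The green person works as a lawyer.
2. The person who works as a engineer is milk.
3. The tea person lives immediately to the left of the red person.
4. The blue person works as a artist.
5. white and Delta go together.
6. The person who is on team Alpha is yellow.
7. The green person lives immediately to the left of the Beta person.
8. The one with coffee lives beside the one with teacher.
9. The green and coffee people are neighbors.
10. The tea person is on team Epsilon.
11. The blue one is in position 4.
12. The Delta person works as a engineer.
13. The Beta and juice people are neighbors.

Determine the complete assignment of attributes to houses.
Solution:

House | Drink | Profession | Color | Team
-----------------------------------------
  1   | tea | lawyer | green | Epsilon
  2   | coffee | doctor | red | Beta
  3   | juice | teacher | yellow | Alpha
  4   | water | artist | blue | Gamma
  5   | milk | engineer | white | Delta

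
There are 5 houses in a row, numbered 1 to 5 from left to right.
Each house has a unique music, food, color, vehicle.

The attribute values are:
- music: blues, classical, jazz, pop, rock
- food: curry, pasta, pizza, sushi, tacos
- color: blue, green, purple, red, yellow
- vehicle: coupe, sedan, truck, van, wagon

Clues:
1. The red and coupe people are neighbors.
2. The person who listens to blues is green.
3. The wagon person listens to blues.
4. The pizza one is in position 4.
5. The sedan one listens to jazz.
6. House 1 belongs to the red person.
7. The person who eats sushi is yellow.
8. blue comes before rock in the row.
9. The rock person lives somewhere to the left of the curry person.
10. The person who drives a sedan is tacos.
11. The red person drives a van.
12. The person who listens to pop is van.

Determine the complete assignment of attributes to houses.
Solution:

House | Music | Food | Color | Vehicle
--------------------------------------
  1   | pop | pasta | red | van
  2   | classical | sushi | yellow | coupe
  3   | jazz | tacos | blue | sedan
  4   | rock | pizza | purple | truck
  5   | blues | curry | green | wagon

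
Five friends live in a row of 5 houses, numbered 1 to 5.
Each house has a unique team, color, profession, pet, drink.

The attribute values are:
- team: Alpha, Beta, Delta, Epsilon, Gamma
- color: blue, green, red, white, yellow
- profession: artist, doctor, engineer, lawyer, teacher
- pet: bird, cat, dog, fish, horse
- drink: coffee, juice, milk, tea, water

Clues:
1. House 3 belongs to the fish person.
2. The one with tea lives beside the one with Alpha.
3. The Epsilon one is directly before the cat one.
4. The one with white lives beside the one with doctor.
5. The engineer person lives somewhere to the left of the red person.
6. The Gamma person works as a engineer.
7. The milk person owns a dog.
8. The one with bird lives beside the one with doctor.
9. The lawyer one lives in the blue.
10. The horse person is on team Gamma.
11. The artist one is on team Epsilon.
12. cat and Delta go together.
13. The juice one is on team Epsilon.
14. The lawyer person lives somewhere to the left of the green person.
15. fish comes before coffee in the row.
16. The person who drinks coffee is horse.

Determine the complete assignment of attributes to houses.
Solution:

House | Team | Color | Profession | Pet | Drink
-----------------------------------------------
  1   | Epsilon | white | artist | bird | juice
  2   | Delta | yellow | doctor | cat | tea
  3   | Alpha | blue | lawyer | fish | water
  4   | Gamma | green | engineer | horse | coffee
  5   | Beta | red | teacher | dog | milk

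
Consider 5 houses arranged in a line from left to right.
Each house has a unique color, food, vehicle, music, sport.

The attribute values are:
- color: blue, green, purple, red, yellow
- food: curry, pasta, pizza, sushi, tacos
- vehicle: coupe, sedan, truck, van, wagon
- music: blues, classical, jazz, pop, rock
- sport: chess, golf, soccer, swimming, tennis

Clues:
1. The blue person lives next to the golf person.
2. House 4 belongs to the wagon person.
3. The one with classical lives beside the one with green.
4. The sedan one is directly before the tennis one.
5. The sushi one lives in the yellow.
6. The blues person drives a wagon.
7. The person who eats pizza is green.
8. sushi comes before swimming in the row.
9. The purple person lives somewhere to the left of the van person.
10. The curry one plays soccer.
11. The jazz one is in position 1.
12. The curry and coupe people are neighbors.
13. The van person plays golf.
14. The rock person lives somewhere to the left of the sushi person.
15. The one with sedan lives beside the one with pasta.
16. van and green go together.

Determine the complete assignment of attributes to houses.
Solution:

House | Color | Food | Vehicle | Music | Sport
----------------------------------------------
  1   | purple | curry | sedan | jazz | soccer
  2   | blue | pasta | coupe | classical | tennis
  3   | green | pizza | van | rock | golf
  4   | yellow | sushi | wagon | blues | chess
  5   | red | tacos | truck | pop | swimming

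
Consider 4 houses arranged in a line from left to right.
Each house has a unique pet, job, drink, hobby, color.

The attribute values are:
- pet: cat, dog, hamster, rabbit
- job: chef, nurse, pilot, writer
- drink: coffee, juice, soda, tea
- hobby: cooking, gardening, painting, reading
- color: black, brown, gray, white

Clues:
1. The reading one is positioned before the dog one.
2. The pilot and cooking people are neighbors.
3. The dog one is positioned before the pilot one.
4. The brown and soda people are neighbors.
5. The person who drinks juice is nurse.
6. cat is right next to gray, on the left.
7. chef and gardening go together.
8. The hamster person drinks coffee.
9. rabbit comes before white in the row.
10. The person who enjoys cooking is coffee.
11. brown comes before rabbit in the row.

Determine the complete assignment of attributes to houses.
Solution:

House | Pet | Job | Drink | Hobby | Color
-----------------------------------------
  1   | cat | nurse | juice | reading | brown
  2   | dog | chef | soda | gardening | gray
  3   | rabbit | pilot | tea | painting | black
  4   | hamster | writer | coffee | cooking | white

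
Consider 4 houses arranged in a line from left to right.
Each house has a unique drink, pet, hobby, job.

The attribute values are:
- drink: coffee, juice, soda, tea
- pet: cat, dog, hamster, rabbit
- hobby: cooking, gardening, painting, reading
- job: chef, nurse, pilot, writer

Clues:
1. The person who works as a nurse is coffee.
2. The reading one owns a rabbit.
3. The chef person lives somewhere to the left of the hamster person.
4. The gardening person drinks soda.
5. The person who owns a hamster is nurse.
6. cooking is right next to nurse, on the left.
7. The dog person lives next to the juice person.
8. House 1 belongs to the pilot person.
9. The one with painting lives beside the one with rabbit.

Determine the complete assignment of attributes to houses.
Solution:

House | Drink | Pet | Hobby | Job
---------------------------------
  1   | soda | dog | gardening | pilot
  2   | juice | cat | cooking | chef
  3   | coffee | hamster | painting | nurse
  4   | tea | rabbit | reading | writer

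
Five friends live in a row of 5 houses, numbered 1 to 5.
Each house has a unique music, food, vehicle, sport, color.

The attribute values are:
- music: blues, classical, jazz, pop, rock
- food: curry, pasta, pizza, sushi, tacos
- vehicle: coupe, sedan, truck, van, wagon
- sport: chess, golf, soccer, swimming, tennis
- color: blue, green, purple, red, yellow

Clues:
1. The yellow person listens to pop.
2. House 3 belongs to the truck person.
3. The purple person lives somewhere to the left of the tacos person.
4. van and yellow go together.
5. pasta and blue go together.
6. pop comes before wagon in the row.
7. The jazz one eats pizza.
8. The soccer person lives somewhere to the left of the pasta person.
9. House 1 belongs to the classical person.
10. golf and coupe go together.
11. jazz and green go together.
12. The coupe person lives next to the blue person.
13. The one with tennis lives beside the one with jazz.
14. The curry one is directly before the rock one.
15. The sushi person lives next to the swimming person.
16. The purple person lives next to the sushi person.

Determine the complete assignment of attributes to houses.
Solution:

House | Music | Food | Vehicle | Sport | Color
----------------------------------------------
  1   | classical | curry | sedan | soccer | purple
  2   | rock | sushi | coupe | golf | red
  3   | blues | pasta | truck | swimming | blue
  4   | pop | tacos | van | tennis | yellow
  5   | jazz | pizza | wagon | chess | green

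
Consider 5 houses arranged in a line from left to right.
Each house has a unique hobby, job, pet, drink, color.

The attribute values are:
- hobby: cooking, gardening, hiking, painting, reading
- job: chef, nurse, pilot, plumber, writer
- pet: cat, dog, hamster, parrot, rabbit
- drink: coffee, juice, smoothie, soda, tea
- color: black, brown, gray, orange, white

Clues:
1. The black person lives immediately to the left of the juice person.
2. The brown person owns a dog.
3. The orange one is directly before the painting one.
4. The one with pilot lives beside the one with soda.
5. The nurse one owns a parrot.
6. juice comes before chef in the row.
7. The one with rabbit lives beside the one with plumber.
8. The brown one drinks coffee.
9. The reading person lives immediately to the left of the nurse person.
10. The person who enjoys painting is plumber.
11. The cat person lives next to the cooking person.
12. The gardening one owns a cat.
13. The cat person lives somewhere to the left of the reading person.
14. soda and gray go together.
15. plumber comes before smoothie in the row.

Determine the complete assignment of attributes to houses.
Solution:

House | Hobby | Job | Pet | Drink | Color
-----------------------------------------
  1   | gardening | writer | cat | tea | black
  2   | cooking | pilot | rabbit | juice | orange
  3   | painting | plumber | hamster | soda | gray
  4   | reading | chef | dog | coffee | brown
  5   | hiking | nurse | parrot | smoothie | white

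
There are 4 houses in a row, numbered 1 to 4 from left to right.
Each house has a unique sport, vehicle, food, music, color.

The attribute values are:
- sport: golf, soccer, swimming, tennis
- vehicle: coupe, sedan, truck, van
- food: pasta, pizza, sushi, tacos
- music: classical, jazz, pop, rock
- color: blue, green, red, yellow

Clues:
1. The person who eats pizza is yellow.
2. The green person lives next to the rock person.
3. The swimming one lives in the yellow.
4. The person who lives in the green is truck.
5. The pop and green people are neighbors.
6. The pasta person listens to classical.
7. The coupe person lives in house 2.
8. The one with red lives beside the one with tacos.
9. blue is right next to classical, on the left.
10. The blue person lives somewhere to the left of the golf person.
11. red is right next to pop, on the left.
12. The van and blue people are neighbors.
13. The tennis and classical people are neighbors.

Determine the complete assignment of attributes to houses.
Solution:

House | Sport | Vehicle | Food | Music | Color
----------------------------------------------
  1   | soccer | van | sushi | jazz | red
  2   | tennis | coupe | tacos | pop | blue
  3   | golf | truck | pasta | classical | green
  4   | swimming | sedan | pizza | rock | yellow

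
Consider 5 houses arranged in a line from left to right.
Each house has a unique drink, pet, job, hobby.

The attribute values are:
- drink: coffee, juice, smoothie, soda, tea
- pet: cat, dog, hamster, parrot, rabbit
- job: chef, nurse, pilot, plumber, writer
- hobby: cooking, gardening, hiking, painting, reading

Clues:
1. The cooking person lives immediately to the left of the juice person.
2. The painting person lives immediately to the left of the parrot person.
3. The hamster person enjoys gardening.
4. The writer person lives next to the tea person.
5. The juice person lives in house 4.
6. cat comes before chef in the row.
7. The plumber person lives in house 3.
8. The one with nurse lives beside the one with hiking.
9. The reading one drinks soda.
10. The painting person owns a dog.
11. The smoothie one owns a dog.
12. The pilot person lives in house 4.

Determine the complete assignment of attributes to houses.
Solution:

House | Drink | Pet | Job | Hobby
---------------------------------
  1   | smoothie | dog | nurse | painting
  2   | coffee | parrot | writer | hiking
  3   | tea | cat | plumber | cooking
  4   | juice | hamster | pilot | gardening
  5   | soda | rabbit | chef | reading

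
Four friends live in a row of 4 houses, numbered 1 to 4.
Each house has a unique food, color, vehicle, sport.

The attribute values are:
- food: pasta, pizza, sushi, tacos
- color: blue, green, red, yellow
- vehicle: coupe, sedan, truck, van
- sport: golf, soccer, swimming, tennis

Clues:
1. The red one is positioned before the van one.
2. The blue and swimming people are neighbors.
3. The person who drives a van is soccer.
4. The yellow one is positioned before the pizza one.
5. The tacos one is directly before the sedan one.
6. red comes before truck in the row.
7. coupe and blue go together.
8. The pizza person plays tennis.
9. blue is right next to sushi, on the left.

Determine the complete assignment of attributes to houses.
Solution:

House | Food | Color | Vehicle | Sport
--------------------------------------
  1   | tacos | blue | coupe | golf
  2   | sushi | red | sedan | swimming
  3   | pasta | yellow | van | soccer
  4   | pizza | green | truck | tennis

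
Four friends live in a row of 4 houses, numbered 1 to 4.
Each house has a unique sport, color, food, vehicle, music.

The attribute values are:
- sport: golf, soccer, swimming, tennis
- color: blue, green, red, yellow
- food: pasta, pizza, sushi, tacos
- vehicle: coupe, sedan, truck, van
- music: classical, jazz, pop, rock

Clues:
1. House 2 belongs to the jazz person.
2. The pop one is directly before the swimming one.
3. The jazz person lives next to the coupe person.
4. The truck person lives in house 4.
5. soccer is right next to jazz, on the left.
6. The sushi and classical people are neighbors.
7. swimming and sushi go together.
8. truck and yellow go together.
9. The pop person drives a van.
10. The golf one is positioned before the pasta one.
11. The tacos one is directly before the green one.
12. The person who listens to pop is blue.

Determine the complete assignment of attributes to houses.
Solution:

House | Sport | Color | Food | Vehicle | Music
----------------------------------------------
  1   | soccer | blue | tacos | van | pop
  2   | swimming | green | sushi | sedan | jazz
  3   | golf | red | pizza | coupe | classical
  4   | tennis | yellow | pasta | truck | rock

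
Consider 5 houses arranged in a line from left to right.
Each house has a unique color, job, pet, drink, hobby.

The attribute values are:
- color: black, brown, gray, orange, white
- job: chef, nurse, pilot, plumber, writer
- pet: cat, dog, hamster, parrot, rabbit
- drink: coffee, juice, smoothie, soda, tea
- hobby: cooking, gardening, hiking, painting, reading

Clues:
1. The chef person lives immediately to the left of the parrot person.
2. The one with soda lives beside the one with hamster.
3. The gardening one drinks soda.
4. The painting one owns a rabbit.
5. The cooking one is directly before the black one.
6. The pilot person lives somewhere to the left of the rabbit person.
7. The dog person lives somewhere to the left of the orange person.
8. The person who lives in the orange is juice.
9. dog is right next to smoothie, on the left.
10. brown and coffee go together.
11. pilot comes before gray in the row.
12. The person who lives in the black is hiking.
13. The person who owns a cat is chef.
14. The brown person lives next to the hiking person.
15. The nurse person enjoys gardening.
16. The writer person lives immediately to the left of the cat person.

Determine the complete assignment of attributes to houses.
Solution:

House | Color | Job | Pet | Drink | Hobby
-----------------------------------------
  1   | brown | writer | dog | coffee | cooking
  2   | black | chef | cat | smoothie | hiking
  3   | white | nurse | parrot | soda | gardening
  4   | orange | pilot | hamster | juice | reading
  5   | gray | plumber | rabbit | tea | painting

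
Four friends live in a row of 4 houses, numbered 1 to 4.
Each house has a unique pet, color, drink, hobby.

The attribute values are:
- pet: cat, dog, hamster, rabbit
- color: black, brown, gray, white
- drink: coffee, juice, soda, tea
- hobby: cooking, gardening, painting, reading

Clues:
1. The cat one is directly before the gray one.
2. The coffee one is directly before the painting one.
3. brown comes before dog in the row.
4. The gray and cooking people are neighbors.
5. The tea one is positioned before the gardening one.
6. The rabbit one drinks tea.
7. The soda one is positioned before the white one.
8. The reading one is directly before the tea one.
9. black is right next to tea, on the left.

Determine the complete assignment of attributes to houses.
Solution:

House | Pet | Color | Drink | Hobby
-----------------------------------
  1   | cat | black | coffee | reading
  2   | rabbit | gray | tea | painting
  3   | hamster | brown | soda | cooking
  4   | dog | white | juice | gardening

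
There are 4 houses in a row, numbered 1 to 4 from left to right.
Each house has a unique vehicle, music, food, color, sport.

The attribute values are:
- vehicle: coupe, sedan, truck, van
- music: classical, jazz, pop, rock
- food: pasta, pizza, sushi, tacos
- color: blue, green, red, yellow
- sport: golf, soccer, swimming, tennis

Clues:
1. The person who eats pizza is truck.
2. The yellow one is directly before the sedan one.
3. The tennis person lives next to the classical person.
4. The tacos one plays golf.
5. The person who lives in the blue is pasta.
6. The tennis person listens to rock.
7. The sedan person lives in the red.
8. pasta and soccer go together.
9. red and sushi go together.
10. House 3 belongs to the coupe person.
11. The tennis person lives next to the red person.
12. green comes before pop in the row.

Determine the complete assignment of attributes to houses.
Solution:

House | Vehicle | Music | Food | Color | Sport
----------------------------------------------
  1   | truck | rock | pizza | yellow | tennis
  2   | sedan | classical | sushi | red | swimming
  3   | coupe | jazz | tacos | green | golf
  4   | van | pop | pasta | blue | soccer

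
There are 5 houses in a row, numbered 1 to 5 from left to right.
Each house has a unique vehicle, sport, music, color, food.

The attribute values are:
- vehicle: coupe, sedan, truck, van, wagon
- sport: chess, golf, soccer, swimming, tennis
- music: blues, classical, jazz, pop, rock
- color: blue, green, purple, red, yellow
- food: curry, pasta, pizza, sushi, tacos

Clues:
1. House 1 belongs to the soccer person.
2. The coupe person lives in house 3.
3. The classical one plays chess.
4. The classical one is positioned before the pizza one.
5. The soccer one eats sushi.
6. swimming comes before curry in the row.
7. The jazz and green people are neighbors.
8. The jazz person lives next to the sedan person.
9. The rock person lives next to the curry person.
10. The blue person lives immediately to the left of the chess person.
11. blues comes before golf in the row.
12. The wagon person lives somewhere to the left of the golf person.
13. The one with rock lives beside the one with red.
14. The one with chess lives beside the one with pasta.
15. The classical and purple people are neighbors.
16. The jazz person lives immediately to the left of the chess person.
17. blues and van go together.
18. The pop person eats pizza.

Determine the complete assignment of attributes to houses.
Solution:

House | Vehicle | Sport | Music | Color | Food
----------------------------------------------
  1   | wagon | soccer | jazz | blue | sushi
  2   | sedan | chess | classical | green | tacos
  3   | coupe | swimming | rock | purple | pasta
  4   | van | tennis | blues | red | curry
  5   | truck | golf | pop | yellow | pizza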